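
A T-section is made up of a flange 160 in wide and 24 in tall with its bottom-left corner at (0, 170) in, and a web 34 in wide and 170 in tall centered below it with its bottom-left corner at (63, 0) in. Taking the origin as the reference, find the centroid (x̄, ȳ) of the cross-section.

web: A = 34 × 170 = 5780.00, centroid at (80.00, 85.00).
flange: A = 160 × 24 = 3840.00, centroid at (80.00, 182.00).
ΣA = 9620.00 in²
ΣAx̄ = (5780.00)(80.00) + (3840.00)(80.00) = 769600.00 in³
ΣAȳ = (5780.00)(85.00) + (3840.00)(182.00) = 1190180.00 in³
x̄ = 769600.00 / 9620.00 = 80.00 in
ȳ = 1190180.00 / 9620.00 = 123.72 in

x̄ = 80.00 in, ȳ = 123.72 in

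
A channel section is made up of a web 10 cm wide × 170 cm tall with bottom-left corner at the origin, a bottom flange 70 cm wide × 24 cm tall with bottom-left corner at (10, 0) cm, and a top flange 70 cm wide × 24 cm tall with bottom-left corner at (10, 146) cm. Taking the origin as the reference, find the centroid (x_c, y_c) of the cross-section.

x_c = 31.56 cm, y_c = 85.00 cm

Part | A | x̄ᵢ | ȳᵢ | A·x̄ᵢ | A·ȳᵢ
web | 1700.00 | 5.00 | 85.00 | 8500.00 | 144500.00
bottom flange | 1680.00 | 45.00 | 12.00 | 75600.00 | 20160.00
top flange | 1680.00 | 45.00 | 158.00 | 75600.00 | 265440.00
Σ | 5060.00 |  |  | 159700.00 | 430100.00
x_c = 159700.00 / 5060.00 = 31.56 cm
y_c = 430100.00 / 5060.00 = 85.00 cm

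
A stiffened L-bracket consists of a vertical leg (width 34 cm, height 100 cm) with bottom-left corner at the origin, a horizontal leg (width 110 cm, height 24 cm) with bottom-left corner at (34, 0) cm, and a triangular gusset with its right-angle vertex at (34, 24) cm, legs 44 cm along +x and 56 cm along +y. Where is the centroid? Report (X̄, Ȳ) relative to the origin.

Part | A | x̄ᵢ | ȳᵢ | A·x̄ᵢ | A·ȳᵢ
vertical leg | 3400.00 | 17.00 | 50.00 | 57800.00 | 170000.00
horizontal leg | 2640.00 | 89.00 | 12.00 | 234960.00 | 31680.00
gusset | 1232.00 | 48.67 | 42.67 | 59957.33 | 52565.33
Σ | 7272.00 |  |  | 352717.33 | 254245.33
X̄ = 352717.33 / 7272.00 = 48.50 cm
Ȳ = 254245.33 / 7272.00 = 34.96 cm

X̄ = 48.50 cm, Ȳ = 34.96 cm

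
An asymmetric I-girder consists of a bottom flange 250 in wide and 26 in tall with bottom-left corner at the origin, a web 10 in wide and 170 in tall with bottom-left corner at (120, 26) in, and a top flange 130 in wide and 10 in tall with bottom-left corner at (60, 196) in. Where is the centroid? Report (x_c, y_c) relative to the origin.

bottom flange: A = 250 × 26 = 6500.00, centroid at (125.00, 13.00).
web: A = 10 × 170 = 1700.00, centroid at (125.00, 111.00).
top flange: A = 130 × 10 = 1300.00, centroid at (125.00, 201.00).
ΣA = 9500.00 in²
ΣAx_c = (6500.00)(125.00) + (1700.00)(125.00) + (1300.00)(125.00) = 1187500.00 in³
ΣAy_c = (6500.00)(13.00) + (1700.00)(111.00) + (1300.00)(201.00) = 534500.00 in³
x_c = 1187500.00 / 9500.00 = 125.00 in
y_c = 534500.00 / 9500.00 = 56.26 in

x_c = 125.00 in, y_c = 56.26 in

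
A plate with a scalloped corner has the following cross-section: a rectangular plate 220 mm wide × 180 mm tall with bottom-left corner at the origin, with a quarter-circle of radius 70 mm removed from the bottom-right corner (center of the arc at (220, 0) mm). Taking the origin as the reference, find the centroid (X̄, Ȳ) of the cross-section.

plate: A = 220 × 180 = 39600.00, centroid at (110.00, 90.00).
removed quarter-circle: A = −¼π·70² = -3848.45, centroid at (190.29, 29.71).
ΣA = 35751.55 mm²
ΣAX̄ = (39600.00)(110.00) + (-3848.45)(190.29) = 3623674.11 mm³
ΣAȲ = (39600.00)(90.00) + (-3848.45)(29.71) = 3449666.67 mm³
X̄ = 3623674.11 / 35751.55 = 101.36 mm
Ȳ = 3449666.67 / 35751.55 = 96.49 mm

X̄ = 101.36 mm, Ȳ = 96.49 mm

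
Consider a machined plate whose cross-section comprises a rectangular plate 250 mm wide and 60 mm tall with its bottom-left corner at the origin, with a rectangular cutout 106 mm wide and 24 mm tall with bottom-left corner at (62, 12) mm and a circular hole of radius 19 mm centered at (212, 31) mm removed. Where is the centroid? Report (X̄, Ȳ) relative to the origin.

Part | A | x̄ᵢ | ȳᵢ | A·x̄ᵢ | A·ȳᵢ
plate | 15000.00 | 125.00 | 30.00 | 1875000.00 | 450000.00
hole 1 | -2544.00 | 115.00 | 24.00 | -292560.00 | -61056.00
hole 2 | -1134.11 | 212.00 | 31.00 | -240432.37 | -35157.56
Σ | 11321.89 |  |  | 1342007.63 | 353786.44
X̄ = 1342007.63 / 11321.89 = 118.53 mm
Ȳ = 353786.44 / 11321.89 = 31.25 mm

X̄ = 118.53 mm, Ȳ = 31.25 mm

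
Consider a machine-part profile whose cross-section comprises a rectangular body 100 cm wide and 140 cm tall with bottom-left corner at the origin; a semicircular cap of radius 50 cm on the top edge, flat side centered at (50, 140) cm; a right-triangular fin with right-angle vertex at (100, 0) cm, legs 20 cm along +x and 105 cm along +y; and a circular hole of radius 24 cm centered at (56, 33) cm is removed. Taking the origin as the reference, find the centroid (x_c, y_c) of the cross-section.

rectangular body: A = 100 × 140 = 14000.00, centroid at (50.00, 70.00).
semicircular top: A = ½π·50² = 3926.99, centroid at (50.00, 161.22).
triangular fin: A = ½·20·105 = 1050.00, centroid at (106.67, 35.00).
hole: A = −π·24² = -1809.56, centroid at (56.00, 33.00).
ΣA = 17167.43 cm²
ΣAx_c = (14000.00)(50.00) + (3926.99)(50.00) + (1050.00)(106.67) + (-1809.56)(56.00) = 907014.33 cm³
ΣAy_c = (14000.00)(70.00) + (3926.99)(161.22) + (1050.00)(35.00) + (-1809.56)(33.00) = 1590146.65 cm³
x_c = 907014.33 / 17167.43 = 52.83 cm
y_c = 1590146.65 / 17167.43 = 92.63 cm

x_c = 52.83 cm, y_c = 92.63 cm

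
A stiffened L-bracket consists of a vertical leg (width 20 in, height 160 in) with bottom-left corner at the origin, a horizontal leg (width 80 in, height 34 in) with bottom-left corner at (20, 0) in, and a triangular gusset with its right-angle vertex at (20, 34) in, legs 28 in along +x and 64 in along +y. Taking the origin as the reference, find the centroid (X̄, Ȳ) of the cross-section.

Part | A | x̄ᵢ | ȳᵢ | A·x̄ᵢ | A·ȳᵢ
vertical leg | 3200.00 | 10.00 | 80.00 | 32000.00 | 256000.00
horizontal leg | 2720.00 | 60.00 | 17.00 | 163200.00 | 46240.00
gusset | 896.00 | 29.33 | 55.33 | 26282.67 | 49578.67
Σ | 6816.00 |  |  | 221482.67 | 351818.67
X̄ = 221482.67 / 6816.00 = 32.49 in
Ȳ = 351818.67 / 6816.00 = 51.62 in

X̄ = 32.49 in, Ȳ = 51.62 in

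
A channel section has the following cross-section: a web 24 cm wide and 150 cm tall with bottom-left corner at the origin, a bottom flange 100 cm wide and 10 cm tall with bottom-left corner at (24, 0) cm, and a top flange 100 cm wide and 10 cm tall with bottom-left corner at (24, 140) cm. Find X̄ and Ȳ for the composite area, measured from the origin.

X̄ = 34.14 cm, Ȳ = 75.00 cm

web: A = 24 × 150 = 3600.00, centroid at (12.00, 75.00).
bottom flange: A = 100 × 10 = 1000.00, centroid at (74.00, 5.00).
top flange: A = 100 × 10 = 1000.00, centroid at (74.00, 145.00).
ΣA = 5600.00 cm²
ΣAX̄ = (3600.00)(12.00) + (1000.00)(74.00) + (1000.00)(74.00) = 191200.00 cm³
ΣAȲ = (3600.00)(75.00) + (1000.00)(5.00) + (1000.00)(145.00) = 420000.00 cm³
X̄ = 191200.00 / 5600.00 = 34.14 cm
Ȳ = 420000.00 / 5600.00 = 75.00 cm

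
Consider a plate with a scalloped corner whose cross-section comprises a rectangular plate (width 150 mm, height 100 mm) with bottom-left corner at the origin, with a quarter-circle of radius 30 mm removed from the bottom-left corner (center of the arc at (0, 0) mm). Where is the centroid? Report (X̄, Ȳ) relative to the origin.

X̄ = 78.08 mm, Ȳ = 51.84 mm

Part | A | x̄ᵢ | ȳᵢ | A·x̄ᵢ | A·ȳᵢ
plate | 15000.00 | 75.00 | 50.00 | 1125000.00 | 750000.00
removed quarter-circle | -706.86 | 12.73 | 12.73 | -9000.00 | -9000.00
Σ | 14293.14 |  |  | 1116000.00 | 741000.00
X̄ = 1116000.00 / 14293.14 = 78.08 mm
Ȳ = 741000.00 / 14293.14 = 51.84 mm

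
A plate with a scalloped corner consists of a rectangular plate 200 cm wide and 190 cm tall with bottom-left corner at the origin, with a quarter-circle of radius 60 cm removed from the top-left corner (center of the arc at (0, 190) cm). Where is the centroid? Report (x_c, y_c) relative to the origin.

x_c = 105.99 cm, y_c = 89.41 cm

plate: A = 200 × 190 = 38000.00, centroid at (100.00, 95.00).
removed quarter-circle: A = −¼π·60² = -2827.43, centroid at (25.46, 164.54).
ΣA = 35172.57 cm², ΣAx_c = 3728000.00 cm³, ΣAy_c = 3144787.66 cm³.
x_c = 3728000.00/35172.57 = 105.99 cm; y_c = 3144787.66/35172.57 = 89.41 cm.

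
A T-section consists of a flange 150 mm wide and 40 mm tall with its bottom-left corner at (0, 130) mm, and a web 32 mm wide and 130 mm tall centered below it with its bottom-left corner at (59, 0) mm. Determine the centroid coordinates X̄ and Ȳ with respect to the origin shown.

web: A = 32 × 130 = 4160.00, centroid at (75.00, 65.00).
flange: A = 150 × 40 = 6000.00, centroid at (75.00, 150.00).
ΣA = 10160.00 mm²
ΣAX̄ = (4160.00)(75.00) + (6000.00)(75.00) = 762000.00 mm³
ΣAȲ = (4160.00)(65.00) + (6000.00)(150.00) = 1170400.00 mm³
X̄ = 762000.00 / 10160.00 = 75.00 mm
Ȳ = 1170400.00 / 10160.00 = 115.20 mm

X̄ = 75.00 mm, Ȳ = 115.20 mm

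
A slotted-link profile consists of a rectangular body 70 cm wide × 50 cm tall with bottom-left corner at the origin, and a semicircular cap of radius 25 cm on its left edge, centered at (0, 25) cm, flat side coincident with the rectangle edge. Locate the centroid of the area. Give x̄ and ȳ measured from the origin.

x̄ = 25.01 cm, ȳ = 25.00 cm

rectangular body: A = 70 × 50 = 3500.00, centroid at (35.00, 25.00).
semicircular end: A = ½π·25² = 981.75, centroid at (-10.61, 25.00).
ΣA = 4481.75 cm²
ΣAx̄ = (3500.00)(35.00) + (981.75)(-10.61) = 112083.33 cm³
ΣAȳ = (3500.00)(25.00) + (981.75)(25.00) = 112043.69 cm³
x̄ = 112083.33 / 4481.75 = 25.01 cm
ȳ = 112043.69 / 4481.75 = 25.00 cm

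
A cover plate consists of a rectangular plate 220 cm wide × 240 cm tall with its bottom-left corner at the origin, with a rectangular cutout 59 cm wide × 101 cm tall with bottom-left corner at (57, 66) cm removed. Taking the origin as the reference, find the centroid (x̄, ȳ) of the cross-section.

plate: A = 220 × 240 = 52800.00, centroid at (110.00, 120.00).
hole: A = −(59 × 101) = -5959.00, centroid at (86.50, 116.50).
ΣA = 46841.00 cm²
ΣAx̄ = (52800.00)(110.00) + (-5959.00)(86.50) = 5292546.50 cm³
ΣAȳ = (52800.00)(120.00) + (-5959.00)(116.50) = 5641776.50 cm³
x̄ = 5292546.50 / 46841.00 = 112.99 cm
ȳ = 5641776.50 / 46841.00 = 120.45 cm

x̄ = 112.99 cm, ȳ = 120.45 cm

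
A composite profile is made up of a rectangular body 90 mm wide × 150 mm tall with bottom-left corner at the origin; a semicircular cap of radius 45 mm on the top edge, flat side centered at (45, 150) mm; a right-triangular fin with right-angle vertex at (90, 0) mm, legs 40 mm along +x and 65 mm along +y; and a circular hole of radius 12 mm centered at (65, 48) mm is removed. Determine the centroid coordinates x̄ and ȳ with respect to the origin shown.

rectangular body: A = 90 × 150 = 13500.00, centroid at (45.00, 75.00).
semicircular top: A = ½π·45² = 3180.86, centroid at (45.00, 169.10).
triangular fin: A = ½·40·65 = 1300.00, centroid at (103.33, 21.67).
hole: A = −π·12² = -452.39, centroid at (65.00, 48.00).
ΣA = 17528.47 mm²
ΣAx̄ = (13500.00)(45.00) + (3180.86)(45.00) + (1300.00)(103.33) + (-452.39)(65.00) = 855566.84 mm³
ΣAȳ = (13500.00)(75.00) + (3180.86)(169.10) + (1300.00)(21.67) + (-452.39)(48.00) = 1556831.36 mm³
x̄ = 855566.84 / 17528.47 = 48.81 mm
ȳ = 1556831.36 / 17528.47 = 88.82 mm

x̄ = 48.81 mm, ȳ = 88.82 mm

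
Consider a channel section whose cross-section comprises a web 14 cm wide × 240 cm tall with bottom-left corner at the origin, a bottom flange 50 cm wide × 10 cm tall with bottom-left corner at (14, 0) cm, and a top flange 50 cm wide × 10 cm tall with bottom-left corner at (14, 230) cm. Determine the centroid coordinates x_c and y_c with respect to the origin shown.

x_c = 14.34 cm, y_c = 120.00 cm

web: A = 14 × 240 = 3360.00, centroid at (7.00, 120.00).
bottom flange: A = 50 × 10 = 500.00, centroid at (39.00, 5.00).
top flange: A = 50 × 10 = 500.00, centroid at (39.00, 235.00).
ΣA = 4360.00 cm², ΣAx_c = 62520.00 cm³, ΣAy_c = 523200.00 cm³.
x_c = 62520.00/4360.00 = 14.34 cm; y_c = 523200.00/4360.00 = 120.00 cm.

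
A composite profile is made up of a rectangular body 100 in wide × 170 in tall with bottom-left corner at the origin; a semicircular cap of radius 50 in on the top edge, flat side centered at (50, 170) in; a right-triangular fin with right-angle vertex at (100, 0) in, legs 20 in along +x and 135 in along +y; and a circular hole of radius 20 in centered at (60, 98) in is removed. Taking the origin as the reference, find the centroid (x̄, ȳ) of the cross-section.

x̄ = 53.04 in, ȳ = 101.50 in

rectangular body: A = 100 × 170 = 17000.00, centroid at (50.00, 85.00).
semicircular top: A = ½π·50² = 3926.99, centroid at (50.00, 191.22).
triangular fin: A = ½·20·135 = 1350.00, centroid at (106.67, 45.00).
hole: A = −π·20² = -1256.64, centroid at (60.00, 98.00).
ΣA = 21020.35 in²
ΣAx̄ = (17000.00)(50.00) + (3926.99)(50.00) + (1350.00)(106.67) + (-1256.64)(60.00) = 1114951.32 in³
ΣAȳ = (17000.00)(85.00) + (3926.99)(191.22) + (1350.00)(45.00) + (-1256.64)(98.00) = 2133521.34 in³
x̄ = 1114951.32 / 21020.35 = 53.04 in
ȳ = 2133521.34 / 21020.35 = 101.50 in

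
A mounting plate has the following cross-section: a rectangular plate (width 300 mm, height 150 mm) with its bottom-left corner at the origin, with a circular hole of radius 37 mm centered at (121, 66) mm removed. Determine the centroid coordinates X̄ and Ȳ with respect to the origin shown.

X̄ = 153.06 mm, Ȳ = 75.95 mm

Part | A | x̄ᵢ | ȳᵢ | A·x̄ᵢ | A·ȳᵢ
plate | 45000.00 | 150.00 | 75.00 | 6750000.00 | 3375000.00
hole | -4300.84 | 121.00 | 66.00 | -520401.68 | -283855.46
Σ | 40699.16 |  |  | 6229598.32 | 3091144.54
X̄ = 6229598.32 / 40699.16 = 153.06 mm
Ȳ = 3091144.54 / 40699.16 = 75.95 mm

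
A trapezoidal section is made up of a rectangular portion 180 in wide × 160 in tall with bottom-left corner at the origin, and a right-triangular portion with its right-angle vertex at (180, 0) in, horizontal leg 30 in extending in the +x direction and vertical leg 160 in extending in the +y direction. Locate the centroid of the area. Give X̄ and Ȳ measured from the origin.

X̄ = 97.69 in, Ȳ = 77.95 in

Part | A | x̄ᵢ | ȳᵢ | A·x̄ᵢ | A·ȳᵢ
rectangular portion | 28800.00 | 90.00 | 80.00 | 2592000.00 | 2304000.00
triangular portion | 2400.00 | 190.00 | 53.33 | 456000.00 | 128000.00
Σ | 31200.00 |  |  | 3048000.00 | 2432000.00
X̄ = 3048000.00 / 31200.00 = 97.69 in
Ȳ = 2432000.00 / 31200.00 = 77.95 in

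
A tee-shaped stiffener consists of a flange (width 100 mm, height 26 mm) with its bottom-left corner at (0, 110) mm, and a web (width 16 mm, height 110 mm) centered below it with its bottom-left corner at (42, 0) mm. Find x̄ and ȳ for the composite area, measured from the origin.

web: A = 16 × 110 = 1760.00, centroid at (50.00, 55.00).
flange: A = 100 × 26 = 2600.00, centroid at (50.00, 123.00).
ΣA = 4360.00 mm², ΣAx̄ = 218000.00 mm³, ΣAȳ = 416600.00 mm³.
x̄ = 218000.00/4360.00 = 50.00 mm; ȳ = 416600.00/4360.00 = 95.55 mm.

x̄ = 50.00 mm, ȳ = 95.55 mm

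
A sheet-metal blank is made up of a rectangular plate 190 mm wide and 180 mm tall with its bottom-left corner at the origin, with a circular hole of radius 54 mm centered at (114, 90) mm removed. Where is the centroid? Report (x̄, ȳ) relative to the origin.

plate: A = 190 × 180 = 34200.00, centroid at (95.00, 90.00).
hole: A = −π·54² = -9160.88, centroid at (114.00, 90.00).
ΣA = 25039.12 mm²
ΣAx̄ = (34200.00)(95.00) + (-9160.88)(114.00) = 2204659.20 mm³
ΣAȳ = (34200.00)(90.00) + (-9160.88)(90.00) = 2253520.42 mm³
x̄ = 2204659.20 / 25039.12 = 88.05 mm
ȳ = 2253520.42 / 25039.12 = 90.00 mm

x̄ = 88.05 mm, ȳ = 90.00 mm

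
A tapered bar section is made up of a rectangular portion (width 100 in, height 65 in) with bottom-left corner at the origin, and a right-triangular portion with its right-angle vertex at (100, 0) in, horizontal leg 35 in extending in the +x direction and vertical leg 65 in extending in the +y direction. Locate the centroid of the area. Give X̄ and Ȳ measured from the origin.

X̄ = 59.18 in, Ȳ = 30.89 in

rectangular portion: A = 100 × 65 = 6500.00, centroid at (50.00, 32.50).
triangular portion: A = ½·35·65 = 1137.50, centroid at (111.67, 21.67).
ΣA = 7637.50 in², ΣAX̄ = 452020.83 in³, ΣAȲ = 235895.83 in³.
X̄ = 452020.83/7637.50 = 59.18 in; Ȳ = 235895.83/7637.50 = 30.89 in.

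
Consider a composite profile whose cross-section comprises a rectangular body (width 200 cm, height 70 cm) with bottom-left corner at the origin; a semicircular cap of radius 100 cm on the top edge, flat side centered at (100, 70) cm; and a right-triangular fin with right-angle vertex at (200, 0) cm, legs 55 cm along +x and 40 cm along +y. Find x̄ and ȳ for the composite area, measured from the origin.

rectangular body: A = 200 × 70 = 14000.00, centroid at (100.00, 35.00).
semicircular top: A = ½π·100² = 15707.96, centroid at (100.00, 112.44).
triangular fin: A = ½·55·40 = 1100.00, centroid at (218.33, 13.33).
ΣA = 30807.96 cm², ΣAx̄ = 3210962.99 cm³, ΣAȳ = 2270890.76 cm³.
x̄ = 3210962.99/30807.96 = 104.23 cm; ȳ = 2270890.76/30807.96 = 73.71 cm.

x̄ = 104.23 cm, ȳ = 73.71 cm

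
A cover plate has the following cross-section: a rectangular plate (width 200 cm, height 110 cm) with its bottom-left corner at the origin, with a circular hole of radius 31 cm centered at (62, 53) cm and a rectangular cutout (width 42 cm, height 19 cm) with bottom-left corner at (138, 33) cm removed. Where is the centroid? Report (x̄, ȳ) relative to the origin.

x̄ = 103.72 cm, ȳ = 55.88 cm

plate: A = 200 × 110 = 22000.00, centroid at (100.00, 55.00).
hole 1: A = −π·31² = -3019.07, centroid at (62.00, 53.00).
hole 2: A = −(42 × 19) = -798.00, centroid at (159.00, 42.50).
ΣA = 18182.93 cm², ΣAx̄ = 1885935.63 cm³, ΣAȳ = 1016074.26 cm³.
x̄ = 1885935.63/18182.93 = 103.72 cm; ȳ = 1016074.26/18182.93 = 55.88 cm.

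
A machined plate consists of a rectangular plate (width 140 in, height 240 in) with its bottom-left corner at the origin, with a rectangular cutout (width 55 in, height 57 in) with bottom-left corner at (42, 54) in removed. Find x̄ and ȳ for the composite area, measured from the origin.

x̄ = 70.05 in, ȳ = 123.86 in

plate: A = 140 × 240 = 33600.00, centroid at (70.00, 120.00).
hole: A = −(55 × 57) = -3135.00, centroid at (69.50, 82.50).
ΣA = 30465.00 in²
ΣAx̄ = (33600.00)(70.00) + (-3135.00)(69.50) = 2134117.50 in³
ΣAȳ = (33600.00)(120.00) + (-3135.00)(82.50) = 3773362.50 in³
x̄ = 2134117.50 / 30465.00 = 70.05 in
ȳ = 3773362.50 / 30465.00 = 123.86 in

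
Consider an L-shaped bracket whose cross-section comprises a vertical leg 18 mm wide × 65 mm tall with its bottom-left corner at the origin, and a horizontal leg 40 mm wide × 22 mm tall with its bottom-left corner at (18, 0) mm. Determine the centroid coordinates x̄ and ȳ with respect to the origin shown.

Part | A | x̄ᵢ | ȳᵢ | A·x̄ᵢ | A·ȳᵢ
vertical leg | 1170.00 | 9.00 | 32.50 | 10530.00 | 38025.00
horizontal leg | 880.00 | 38.00 | 11.00 | 33440.00 | 9680.00
Σ | 2050.00 |  |  | 43970.00 | 47705.00
x̄ = 43970.00 / 2050.00 = 21.45 mm
ȳ = 47705.00 / 2050.00 = 23.27 mm

x̄ = 21.45 mm, ȳ = 23.27 mm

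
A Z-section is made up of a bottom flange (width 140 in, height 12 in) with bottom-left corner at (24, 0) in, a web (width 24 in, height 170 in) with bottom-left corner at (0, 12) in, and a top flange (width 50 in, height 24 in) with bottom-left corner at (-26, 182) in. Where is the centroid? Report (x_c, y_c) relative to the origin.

bottom flange: A = 140 × 12 = 1680.00, centroid at (94.00, 6.00).
web: A = 24 × 170 = 4080.00, centroid at (12.00, 97.00).
top flange: A = 50 × 24 = 1200.00, centroid at (-1.00, 194.00).
ΣA = 6960.00 in²
ΣAx_c = (1680.00)(94.00) + (4080.00)(12.00) + (1200.00)(-1.00) = 205680.00 in³
ΣAy_c = (1680.00)(6.00) + (4080.00)(97.00) + (1200.00)(194.00) = 638640.00 in³
x_c = 205680.00 / 6960.00 = 29.55 in
y_c = 638640.00 / 6960.00 = 91.76 in

x_c = 29.55 in, y_c = 91.76 in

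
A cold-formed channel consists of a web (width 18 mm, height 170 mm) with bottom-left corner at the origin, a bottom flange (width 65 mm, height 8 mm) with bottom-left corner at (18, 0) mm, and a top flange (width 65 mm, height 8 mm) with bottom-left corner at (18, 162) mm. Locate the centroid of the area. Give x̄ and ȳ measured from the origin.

web: A = 18 × 170 = 3060.00, centroid at (9.00, 85.00).
bottom flange: A = 65 × 8 = 520.00, centroid at (50.50, 4.00).
top flange: A = 65 × 8 = 520.00, centroid at (50.50, 166.00).
ΣA = 4100.00 mm², ΣAx̄ = 80060.00 mm³, ΣAȳ = 348500.00 mm³.
x̄ = 80060.00/4100.00 = 19.53 mm; ȳ = 348500.00/4100.00 = 85.00 mm.

x̄ = 19.53 mm, ȳ = 85.00 mm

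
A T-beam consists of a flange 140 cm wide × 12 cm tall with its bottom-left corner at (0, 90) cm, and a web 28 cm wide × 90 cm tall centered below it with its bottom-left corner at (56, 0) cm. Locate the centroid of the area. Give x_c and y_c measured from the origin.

web: A = 28 × 90 = 2520.00, centroid at (70.00, 45.00).
flange: A = 140 × 12 = 1680.00, centroid at (70.00, 96.00).
ΣA = 4200.00 cm², ΣAx_c = 294000.00 cm³, ΣAy_c = 274680.00 cm³.
x_c = 294000.00/4200.00 = 70.00 cm; y_c = 274680.00/4200.00 = 65.40 cm.

x_c = 70.00 cm, y_c = 65.40 cm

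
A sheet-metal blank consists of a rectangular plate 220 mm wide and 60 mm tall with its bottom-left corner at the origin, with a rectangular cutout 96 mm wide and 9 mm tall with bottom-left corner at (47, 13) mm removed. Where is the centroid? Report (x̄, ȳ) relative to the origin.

x̄ = 111.05 mm, ȳ = 30.88 mm

plate: A = 220 × 60 = 13200.00, centroid at (110.00, 30.00).
hole: A = −(96 × 9) = -864.00, centroid at (95.00, 17.50).
ΣA = 12336.00 mm²
ΣAx̄ = (13200.00)(110.00) + (-864.00)(95.00) = 1369920.00 mm³
ΣAȳ = (13200.00)(30.00) + (-864.00)(17.50) = 380880.00 mm³
x̄ = 1369920.00 / 12336.00 = 111.05 mm
ȳ = 380880.00 / 12336.00 = 30.88 mm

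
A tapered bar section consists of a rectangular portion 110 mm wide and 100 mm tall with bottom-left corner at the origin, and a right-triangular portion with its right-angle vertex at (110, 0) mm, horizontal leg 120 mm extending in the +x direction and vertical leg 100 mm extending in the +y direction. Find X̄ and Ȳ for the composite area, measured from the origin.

rectangular portion: A = 110 × 100 = 11000.00, centroid at (55.00, 50.00).
triangular portion: A = ½·120·100 = 6000.00, centroid at (150.00, 33.33).
ΣA = 17000.00 mm²
ΣAX̄ = (11000.00)(55.00) + (6000.00)(150.00) = 1505000.00 mm³
ΣAȲ = (11000.00)(50.00) + (6000.00)(33.33) = 750000.00 mm³
X̄ = 1505000.00 / 17000.00 = 88.53 mm
Ȳ = 750000.00 / 17000.00 = 44.12 mm

X̄ = 88.53 mm, Ȳ = 44.12 mm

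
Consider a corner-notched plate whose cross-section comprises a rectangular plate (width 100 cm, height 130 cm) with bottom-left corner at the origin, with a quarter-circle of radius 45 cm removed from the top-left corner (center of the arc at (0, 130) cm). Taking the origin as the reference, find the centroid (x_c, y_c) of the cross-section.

x_c = 54.31 cm, y_c = 58.60 cm

Part | A | x̄ᵢ | ȳᵢ | A·x̄ᵢ | A·ȳᵢ
plate | 13000.00 | 50.00 | 65.00 | 650000.00 | 845000.00
removed quarter-circle | -1590.43 | 19.10 | 110.90 | -30375.00 | -176381.07
Σ | 11409.57 |  |  | 619625.00 | 668618.93
x_c = 619625.00 / 11409.57 = 54.31 cm
y_c = 668618.93 / 11409.57 = 58.60 cm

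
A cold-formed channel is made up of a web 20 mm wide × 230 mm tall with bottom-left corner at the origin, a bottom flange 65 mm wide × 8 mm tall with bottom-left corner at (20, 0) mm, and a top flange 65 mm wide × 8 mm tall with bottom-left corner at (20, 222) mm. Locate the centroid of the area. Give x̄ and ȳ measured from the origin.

Part | A | x̄ᵢ | ȳᵢ | A·x̄ᵢ | A·ȳᵢ
web | 4600.00 | 10.00 | 115.00 | 46000.00 | 529000.00
bottom flange | 520.00 | 52.50 | 4.00 | 27300.00 | 2080.00
top flange | 520.00 | 52.50 | 226.00 | 27300.00 | 117520.00
Σ | 5640.00 |  |  | 100600.00 | 648600.00
x̄ = 100600.00 / 5640.00 = 17.84 mm
ȳ = 648600.00 / 5640.00 = 115.00 mm

x̄ = 17.84 mm, ȳ = 115.00 mm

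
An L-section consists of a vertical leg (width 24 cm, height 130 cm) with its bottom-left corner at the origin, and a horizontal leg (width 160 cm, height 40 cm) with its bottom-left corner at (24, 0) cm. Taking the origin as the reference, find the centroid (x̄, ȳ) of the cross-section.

x̄ = 73.85 cm, ȳ = 34.75 cm

vertical leg: A = 24 × 130 = 3120.00, centroid at (12.00, 65.00).
horizontal leg: A = 160 × 40 = 6400.00, centroid at (104.00, 20.00).
ΣA = 9520.00 cm²
ΣAx̄ = (3120.00)(12.00) + (6400.00)(104.00) = 703040.00 cm³
ΣAȳ = (3120.00)(65.00) + (6400.00)(20.00) = 330800.00 cm³
x̄ = 703040.00 / 9520.00 = 73.85 cm
ȳ = 330800.00 / 9520.00 = 34.75 cm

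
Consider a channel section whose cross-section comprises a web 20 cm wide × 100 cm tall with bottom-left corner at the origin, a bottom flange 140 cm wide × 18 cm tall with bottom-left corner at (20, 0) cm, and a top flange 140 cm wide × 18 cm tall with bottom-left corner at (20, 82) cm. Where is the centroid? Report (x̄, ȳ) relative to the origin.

Part | A | x̄ᵢ | ȳᵢ | A·x̄ᵢ | A·ȳᵢ
web | 2000.00 | 10.00 | 50.00 | 20000.00 | 100000.00
bottom flange | 2520.00 | 90.00 | 9.00 | 226800.00 | 22680.00
top flange | 2520.00 | 90.00 | 91.00 | 226800.00 | 229320.00
Σ | 7040.00 |  |  | 473600.00 | 352000.00
x̄ = 473600.00 / 7040.00 = 67.27 cm
ȳ = 352000.00 / 7040.00 = 50.00 cm

x̄ = 67.27 cm, ȳ = 50.00 cm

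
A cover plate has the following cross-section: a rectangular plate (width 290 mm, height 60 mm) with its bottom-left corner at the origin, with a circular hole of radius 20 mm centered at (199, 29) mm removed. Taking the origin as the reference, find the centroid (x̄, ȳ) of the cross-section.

x̄ = 140.80 mm, ȳ = 30.08 mm

plate: A = 290 × 60 = 17400.00, centroid at (145.00, 30.00).
hole: A = −π·20² = -1256.64, centroid at (199.00, 29.00).
ΣA = 16143.36 mm²
ΣAx̄ = (17400.00)(145.00) + (-1256.64)(199.00) = 2272929.22 mm³
ΣAȳ = (17400.00)(30.00) + (-1256.64)(29.00) = 485557.53 mm³
x̄ = 2272929.22 / 16143.36 = 140.80 mm
ȳ = 485557.53 / 16143.36 = 30.08 mm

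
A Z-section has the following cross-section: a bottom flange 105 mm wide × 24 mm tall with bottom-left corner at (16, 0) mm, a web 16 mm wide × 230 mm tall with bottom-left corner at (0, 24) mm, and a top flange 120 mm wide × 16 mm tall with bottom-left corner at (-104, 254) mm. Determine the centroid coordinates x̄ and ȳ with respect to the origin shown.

bottom flange: A = 105 × 24 = 2520.00, centroid at (68.50, 12.00).
web: A = 16 × 230 = 3680.00, centroid at (8.00, 139.00).
top flange: A = 120 × 16 = 1920.00, centroid at (-44.00, 262.00).
ΣA = 8120.00 mm², ΣAx̄ = 117580.00 mm³, ΣAȳ = 1044800.00 mm³.
x̄ = 117580.00/8120.00 = 14.48 mm; ȳ = 1044800.00/8120.00 = 128.67 mm.

x̄ = 14.48 mm, ȳ = 128.67 mm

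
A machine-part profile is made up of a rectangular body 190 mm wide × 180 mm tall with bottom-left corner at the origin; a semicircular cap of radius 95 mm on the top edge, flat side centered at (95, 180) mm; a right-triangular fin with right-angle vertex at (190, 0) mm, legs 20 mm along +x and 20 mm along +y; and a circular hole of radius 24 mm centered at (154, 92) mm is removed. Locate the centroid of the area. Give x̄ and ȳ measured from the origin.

Part | A | x̄ᵢ | ȳᵢ | A·x̄ᵢ | A·ȳᵢ
rectangular body | 34200.00 | 95.00 | 90.00 | 3249000.00 | 3078000.00
semicircular top | 14176.44 | 95.00 | 220.32 | 1346761.50 | 3123341.97
triangular fin | 200.00 | 196.67 | 6.67 | 39333.33 | 1333.33
hole | -1809.56 | 154.00 | 92.00 | -278671.83 | -166479.28
Σ | 46766.88 |  |  | 4356423.00 | 6036196.02
x̄ = 4356423.00 / 46766.88 = 93.15 mm
ȳ = 6036196.02 / 46766.88 = 129.07 mm

x̄ = 93.15 mm, ȳ = 129.07 mm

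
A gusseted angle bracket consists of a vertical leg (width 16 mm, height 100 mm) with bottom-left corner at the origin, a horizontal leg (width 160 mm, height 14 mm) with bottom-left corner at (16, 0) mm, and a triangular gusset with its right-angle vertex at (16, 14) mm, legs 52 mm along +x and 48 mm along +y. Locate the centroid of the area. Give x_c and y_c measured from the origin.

Part | A | x̄ᵢ | ȳᵢ | A·x̄ᵢ | A·ȳᵢ
vertical leg | 1600.00 | 8.00 | 50.00 | 12800.00 | 80000.00
horizontal leg | 2240.00 | 96.00 | 7.00 | 215040.00 | 15680.00
gusset | 1248.00 | 33.33 | 30.00 | 41600.00 | 37440.00
Σ | 5088.00 |  |  | 269440.00 | 133120.00
x_c = 269440.00 / 5088.00 = 52.96 mm
y_c = 133120.00 / 5088.00 = 26.16 mm

x_c = 52.96 mm, y_c = 26.16 mm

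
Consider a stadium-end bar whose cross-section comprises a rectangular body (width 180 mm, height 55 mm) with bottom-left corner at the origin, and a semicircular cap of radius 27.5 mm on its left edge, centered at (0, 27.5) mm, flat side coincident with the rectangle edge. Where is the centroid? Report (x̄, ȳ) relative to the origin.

Part | A | x̄ᵢ | ȳᵢ | A·x̄ᵢ | A·ȳᵢ
rectangular body | 9900.00 | 90.00 | 27.50 | 891000.00 | 272250.00
semicircular end | 1187.91 | -11.67 | 27.50 | -13864.58 | 32667.65
Σ | 11087.91 |  |  | 877135.42 | 304917.65
x̄ = 877135.42 / 11087.91 = 79.11 mm
ȳ = 304917.65 / 11087.91 = 27.50 mm

x̄ = 79.11 mm, ȳ = 27.50 mm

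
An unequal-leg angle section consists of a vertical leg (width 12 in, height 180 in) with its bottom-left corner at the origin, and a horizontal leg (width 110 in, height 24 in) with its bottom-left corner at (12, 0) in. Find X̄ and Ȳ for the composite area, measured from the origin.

X̄ = 39.55 in, Ȳ = 47.10 in

vertical leg: A = 12 × 180 = 2160.00, centroid at (6.00, 90.00).
horizontal leg: A = 110 × 24 = 2640.00, centroid at (67.00, 12.00).
ΣA = 4800.00 in², ΣAX̄ = 189840.00 in³, ΣAȲ = 226080.00 in³.
X̄ = 189840.00/4800.00 = 39.55 in; Ȳ = 226080.00/4800.00 = 47.10 in.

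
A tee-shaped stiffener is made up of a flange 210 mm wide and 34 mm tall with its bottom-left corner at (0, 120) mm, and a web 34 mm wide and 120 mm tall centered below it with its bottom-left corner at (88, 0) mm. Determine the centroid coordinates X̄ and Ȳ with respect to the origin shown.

X̄ = 105.00 mm, Ȳ = 109.00 mm

web: A = 34 × 120 = 4080.00, centroid at (105.00, 60.00).
flange: A = 210 × 34 = 7140.00, centroid at (105.00, 137.00).
ΣA = 11220.00 mm², ΣAX̄ = 1178100.00 mm³, ΣAȲ = 1222980.00 mm³.
X̄ = 1178100.00/11220.00 = 105.00 mm; Ȳ = 1222980.00/11220.00 = 109.00 mm.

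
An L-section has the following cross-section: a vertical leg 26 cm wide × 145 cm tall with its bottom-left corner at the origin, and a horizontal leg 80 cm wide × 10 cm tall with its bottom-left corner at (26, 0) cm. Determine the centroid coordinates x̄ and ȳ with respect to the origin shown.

vertical leg: A = 26 × 145 = 3770.00, centroid at (13.00, 72.50).
horizontal leg: A = 80 × 10 = 800.00, centroid at (66.00, 5.00).
ΣA = 4570.00 cm², ΣAx̄ = 101810.00 cm³, ΣAȳ = 277325.00 cm³.
x̄ = 101810.00/4570.00 = 22.28 cm; ȳ = 277325.00/4570.00 = 60.68 cm.

x̄ = 22.28 cm, ȳ = 60.68 cm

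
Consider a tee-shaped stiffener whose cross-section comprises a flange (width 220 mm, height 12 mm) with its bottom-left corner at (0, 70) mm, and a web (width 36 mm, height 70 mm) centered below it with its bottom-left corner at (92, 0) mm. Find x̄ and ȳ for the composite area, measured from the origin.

web: A = 36 × 70 = 2520.00, centroid at (110.00, 35.00).
flange: A = 220 × 12 = 2640.00, centroid at (110.00, 76.00).
ΣA = 5160.00 mm²
ΣAx̄ = (2520.00)(110.00) + (2640.00)(110.00) = 567600.00 mm³
ΣAȳ = (2520.00)(35.00) + (2640.00)(76.00) = 288840.00 mm³
x̄ = 567600.00 / 5160.00 = 110.00 mm
ȳ = 288840.00 / 5160.00 = 55.98 mm

x̄ = 110.00 mm, ȳ = 55.98 mm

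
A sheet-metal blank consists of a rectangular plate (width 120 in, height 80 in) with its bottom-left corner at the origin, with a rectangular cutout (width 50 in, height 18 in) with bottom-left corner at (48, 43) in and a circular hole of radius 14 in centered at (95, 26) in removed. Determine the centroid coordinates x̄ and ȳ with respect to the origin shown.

x̄ = 55.89 in, ȳ = 39.73 in

plate: A = 120 × 80 = 9600.00, centroid at (60.00, 40.00).
hole 1: A = −(50 × 18) = -900.00, centroid at (73.00, 52.00).
hole 2: A = −π·14² = -615.75, centroid at (95.00, 26.00).
ΣA = 8084.25 in², ΣAx̄ = 451803.54 in³, ΣAȳ = 321190.44 in³.
x̄ = 451803.54/8084.25 = 55.89 in; ȳ = 321190.44/8084.25 = 39.73 in.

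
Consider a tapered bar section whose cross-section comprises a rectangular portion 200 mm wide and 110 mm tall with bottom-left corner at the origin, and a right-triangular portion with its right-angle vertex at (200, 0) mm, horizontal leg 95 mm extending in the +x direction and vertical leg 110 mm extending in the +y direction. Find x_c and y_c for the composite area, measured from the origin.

x_c = 125.27 mm, y_c = 51.48 mm

rectangular portion: A = 200 × 110 = 22000.00, centroid at (100.00, 55.00).
triangular portion: A = ½·95·110 = 5225.00, centroid at (231.67, 36.67).
ΣA = 27225.00 mm², ΣAx_c = 3410458.33 mm³, ΣAy_c = 1401583.33 mm³.
x_c = 3410458.33/27225.00 = 125.27 mm; y_c = 1401583.33/27225.00 = 51.48 mm.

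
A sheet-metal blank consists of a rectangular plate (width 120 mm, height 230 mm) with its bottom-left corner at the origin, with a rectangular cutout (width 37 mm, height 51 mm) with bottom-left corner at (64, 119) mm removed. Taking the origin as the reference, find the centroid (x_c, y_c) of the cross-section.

plate: A = 120 × 230 = 27600.00, centroid at (60.00, 115.00).
hole: A = −(37 × 51) = -1887.00, centroid at (82.50, 144.50).
ΣA = 25713.00 mm², ΣAx_c = 1500322.50 mm³, ΣAy_c = 2901328.50 mm³.
x_c = 1500322.50/25713.00 = 58.35 mm; y_c = 2901328.50/25713.00 = 112.84 mm.

x_c = 58.35 mm, y_c = 112.84 mm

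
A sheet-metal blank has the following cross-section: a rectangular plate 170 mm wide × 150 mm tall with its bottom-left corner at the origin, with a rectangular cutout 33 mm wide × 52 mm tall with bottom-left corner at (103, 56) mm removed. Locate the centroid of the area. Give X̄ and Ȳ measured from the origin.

X̄ = 82.51 mm, Ȳ = 74.49 mm

Part | A | x̄ᵢ | ȳᵢ | A·x̄ᵢ | A·ȳᵢ
plate | 25500.00 | 85.00 | 75.00 | 2167500.00 | 1912500.00
hole | -1716.00 | 119.50 | 82.00 | -205062.00 | -140712.00
Σ | 23784.00 |  |  | 1962438.00 | 1771788.00
X̄ = 1962438.00 / 23784.00 = 82.51 mm
Ȳ = 1771788.00 / 23784.00 = 74.49 mm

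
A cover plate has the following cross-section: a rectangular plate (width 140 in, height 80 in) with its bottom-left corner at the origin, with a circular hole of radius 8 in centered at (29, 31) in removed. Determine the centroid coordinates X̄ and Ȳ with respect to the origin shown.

X̄ = 70.75 in, Ȳ = 40.16 in

plate: A = 140 × 80 = 11200.00, centroid at (70.00, 40.00).
hole: A = −π·8² = -201.06, centroid at (29.00, 31.00).
ΣA = 10998.94 in², ΣAX̄ = 778169.20 in³, ΣAȲ = 441767.08 in³.
X̄ = 778169.20/10998.94 = 70.75 in; Ȳ = 441767.08/10998.94 = 40.16 in.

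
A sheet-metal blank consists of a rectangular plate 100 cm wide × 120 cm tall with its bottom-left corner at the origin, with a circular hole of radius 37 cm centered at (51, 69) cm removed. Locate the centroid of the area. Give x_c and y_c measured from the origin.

x_c = 49.44 cm, y_c = 54.97 cm

plate: A = 100 × 120 = 12000.00, centroid at (50.00, 60.00).
hole: A = −π·37² = -4300.84, centroid at (51.00, 69.00).
ΣA = 7699.16 cm², ΣAx_c = 380657.14 cm³, ΣAy_c = 423242.02 cm³.
x_c = 380657.14/7699.16 = 49.44 cm; y_c = 423242.02/7699.16 = 54.97 cm.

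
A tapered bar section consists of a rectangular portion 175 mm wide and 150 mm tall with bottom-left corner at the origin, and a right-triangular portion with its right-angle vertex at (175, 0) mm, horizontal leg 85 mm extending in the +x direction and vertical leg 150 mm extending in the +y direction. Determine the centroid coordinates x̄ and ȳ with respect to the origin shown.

x̄ = 110.13 mm, ȳ = 70.11 mm

Part | A | x̄ᵢ | ȳᵢ | A·x̄ᵢ | A·ȳᵢ
rectangular portion | 26250.00 | 87.50 | 75.00 | 2296875.00 | 1968750.00
triangular portion | 6375.00 | 203.33 | 50.00 | 1296250.00 | 318750.00
Σ | 32625.00 |  |  | 3593125.00 | 2287500.00
x̄ = 3593125.00 / 32625.00 = 110.13 mm
ȳ = 2287500.00 / 32625.00 = 70.11 mm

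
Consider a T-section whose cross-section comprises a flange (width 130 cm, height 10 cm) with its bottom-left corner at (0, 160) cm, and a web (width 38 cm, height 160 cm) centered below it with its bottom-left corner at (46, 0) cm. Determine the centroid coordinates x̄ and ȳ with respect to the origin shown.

web: A = 38 × 160 = 6080.00, centroid at (65.00, 80.00).
flange: A = 130 × 10 = 1300.00, centroid at (65.00, 165.00).
ΣA = 7380.00 cm²
ΣAx̄ = (6080.00)(65.00) + (1300.00)(65.00) = 479700.00 cm³
ΣAȳ = (6080.00)(80.00) + (1300.00)(165.00) = 700900.00 cm³
x̄ = 479700.00 / 7380.00 = 65.00 cm
ȳ = 700900.00 / 7380.00 = 94.97 cm

x̄ = 65.00 cm, ȳ = 94.97 cm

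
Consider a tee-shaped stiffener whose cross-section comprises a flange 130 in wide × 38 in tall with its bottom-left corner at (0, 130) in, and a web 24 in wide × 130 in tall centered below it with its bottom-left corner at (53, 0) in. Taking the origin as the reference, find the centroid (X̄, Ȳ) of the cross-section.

web: A = 24 × 130 = 3120.00, centroid at (65.00, 65.00).
flange: A = 130 × 38 = 4940.00, centroid at (65.00, 149.00).
ΣA = 8060.00 in²
ΣAX̄ = (3120.00)(65.00) + (4940.00)(65.00) = 523900.00 in³
ΣAȲ = (3120.00)(65.00) + (4940.00)(149.00) = 938860.00 in³
X̄ = 523900.00 / 8060.00 = 65.00 in
Ȳ = 938860.00 / 8060.00 = 116.48 in

X̄ = 65.00 in, Ȳ = 116.48 in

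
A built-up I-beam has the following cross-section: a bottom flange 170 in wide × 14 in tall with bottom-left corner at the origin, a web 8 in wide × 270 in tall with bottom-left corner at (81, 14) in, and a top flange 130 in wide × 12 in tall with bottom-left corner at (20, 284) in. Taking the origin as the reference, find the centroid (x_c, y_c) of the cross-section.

Part | A | x̄ᵢ | ȳᵢ | A·x̄ᵢ | A·ȳᵢ
bottom flange | 2380.00 | 85.00 | 7.00 | 202300.00 | 16660.00
web | 2160.00 | 85.00 | 149.00 | 183600.00 | 321840.00
top flange | 1560.00 | 85.00 | 290.00 | 132600.00 | 452400.00
Σ | 6100.00 |  |  | 518500.00 | 790900.00
x_c = 518500.00 / 6100.00 = 85.00 in
y_c = 790900.00 / 6100.00 = 129.66 in

x_c = 85.00 in, y_c = 129.66 in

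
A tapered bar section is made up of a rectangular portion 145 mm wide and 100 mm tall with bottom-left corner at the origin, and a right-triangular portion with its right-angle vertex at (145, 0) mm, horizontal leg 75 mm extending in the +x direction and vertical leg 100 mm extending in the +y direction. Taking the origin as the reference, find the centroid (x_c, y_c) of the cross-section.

rectangular portion: A = 145 × 100 = 14500.00, centroid at (72.50, 50.00).
triangular portion: A = ½·75·100 = 3750.00, centroid at (170.00, 33.33).
ΣA = 18250.00 mm²
ΣAx_c = (14500.00)(72.50) + (3750.00)(170.00) = 1688750.00 mm³
ΣAy_c = (14500.00)(50.00) + (3750.00)(33.33) = 850000.00 mm³
x_c = 1688750.00 / 18250.00 = 92.53 mm
y_c = 850000.00 / 18250.00 = 46.58 mm

x_c = 92.53 mm, y_c = 46.58 mm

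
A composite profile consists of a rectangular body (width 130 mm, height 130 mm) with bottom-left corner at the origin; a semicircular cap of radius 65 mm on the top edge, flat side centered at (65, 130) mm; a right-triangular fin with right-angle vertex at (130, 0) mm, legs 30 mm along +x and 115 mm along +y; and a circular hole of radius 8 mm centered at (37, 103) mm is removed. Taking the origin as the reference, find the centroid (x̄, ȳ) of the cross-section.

rectangular body: A = 130 × 130 = 16900.00, centroid at (65.00, 65.00).
semicircular top: A = ½π·65² = 6636.61, centroid at (65.00, 157.59).
triangular fin: A = ½·30·115 = 1725.00, centroid at (140.00, 38.33).
hole: A = −π·8² = -201.06, centroid at (37.00, 103.00).
ΣA = 25060.55 mm², ΣAx̄ = 1763940.65 mm³, ΣAȳ = 2189758.84 mm³.
x̄ = 1763940.65/25060.55 = 70.39 mm; ȳ = 2189758.84/25060.55 = 87.38 mm.

x̄ = 70.39 mm, ȳ = 87.38 mm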